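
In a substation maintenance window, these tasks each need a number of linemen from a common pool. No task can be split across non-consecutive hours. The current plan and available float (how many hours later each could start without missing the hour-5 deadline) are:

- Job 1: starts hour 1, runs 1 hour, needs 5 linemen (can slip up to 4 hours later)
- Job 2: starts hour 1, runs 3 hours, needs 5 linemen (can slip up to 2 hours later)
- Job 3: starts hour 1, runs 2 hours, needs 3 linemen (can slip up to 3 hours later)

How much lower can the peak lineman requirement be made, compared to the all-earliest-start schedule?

Early-start peak: h1:13  h2:8  h3:5  h4:0  h5:0 ⇒ 13.
Leveled (Job 1@1, Job 2@2, Job 3@1): h1:8  h2:8  h3:5  h4:5  h5:0 ⇒ 8.
Reduction 13 − 8 = 5.

5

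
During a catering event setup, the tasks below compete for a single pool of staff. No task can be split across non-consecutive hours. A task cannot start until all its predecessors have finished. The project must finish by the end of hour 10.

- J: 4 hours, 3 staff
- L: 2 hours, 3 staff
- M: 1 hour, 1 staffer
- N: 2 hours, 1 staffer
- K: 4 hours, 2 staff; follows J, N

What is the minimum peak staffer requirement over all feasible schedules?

Early-start (J@1, L@1, M@1, N@1, K@5) gives peak 8: h1:8  h2:7  h3:3  h4:3  h5:2  h6:2  h7:2  h8:2  h9:0  h10:0.
Shift L→5, N→2, K→7.
Schedule J@1, L@5, M@1, N@2, K@7: h1:4  h2:4  h3:4  h4:3  h5:3  h6:3  h7:2  h8:2  h9:2  h10:2 — peak 4.

4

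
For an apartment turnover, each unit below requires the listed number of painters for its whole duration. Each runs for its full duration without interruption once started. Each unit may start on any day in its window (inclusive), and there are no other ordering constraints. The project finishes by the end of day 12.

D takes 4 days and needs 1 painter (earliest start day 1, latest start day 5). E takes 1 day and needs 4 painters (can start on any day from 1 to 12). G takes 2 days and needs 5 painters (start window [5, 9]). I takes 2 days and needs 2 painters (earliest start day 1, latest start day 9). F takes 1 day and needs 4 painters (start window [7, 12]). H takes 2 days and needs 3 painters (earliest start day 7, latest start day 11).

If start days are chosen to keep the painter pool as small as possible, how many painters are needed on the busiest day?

5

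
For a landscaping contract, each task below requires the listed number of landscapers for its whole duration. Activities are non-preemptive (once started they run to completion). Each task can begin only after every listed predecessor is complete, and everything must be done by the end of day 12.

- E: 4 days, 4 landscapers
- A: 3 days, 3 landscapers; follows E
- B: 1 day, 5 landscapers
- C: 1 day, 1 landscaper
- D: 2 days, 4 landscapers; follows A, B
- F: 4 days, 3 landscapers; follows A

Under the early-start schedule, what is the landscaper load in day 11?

3

At early start, day 11 has: F.
Demand: 3 = 3.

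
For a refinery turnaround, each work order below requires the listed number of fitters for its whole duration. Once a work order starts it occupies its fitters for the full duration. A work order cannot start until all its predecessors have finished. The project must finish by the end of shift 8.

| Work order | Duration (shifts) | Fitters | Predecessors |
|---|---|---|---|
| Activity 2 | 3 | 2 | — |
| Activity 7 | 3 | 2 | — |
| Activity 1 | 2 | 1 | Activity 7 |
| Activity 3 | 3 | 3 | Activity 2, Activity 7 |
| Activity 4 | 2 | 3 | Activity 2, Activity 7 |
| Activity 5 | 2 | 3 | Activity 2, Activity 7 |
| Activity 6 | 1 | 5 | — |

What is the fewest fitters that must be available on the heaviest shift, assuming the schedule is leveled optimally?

Early-start (Activity 2@1, Activity 7@1, Activity 1@4, Activity 3@4, Activity 4@4, Activity 5@4, Activity 6@1) gives peak 10: s1:9  s2:4  s3:4  s4:10  s5:10  s6:3  s7:0  s8:0.
Shift Activity 3→6, Activity 4→5, Activity 5→7, Activity 6→4.
Schedule Activity 2@1, Activity 7@1, Activity 1@4, Activity 3@6, Activity 4@5, Activity 5@7, Activity 6@4: s1:4  s2:4  s3:4  s4:6  s5:4  s6:6  s7:6  s8:6 — peak 6.

6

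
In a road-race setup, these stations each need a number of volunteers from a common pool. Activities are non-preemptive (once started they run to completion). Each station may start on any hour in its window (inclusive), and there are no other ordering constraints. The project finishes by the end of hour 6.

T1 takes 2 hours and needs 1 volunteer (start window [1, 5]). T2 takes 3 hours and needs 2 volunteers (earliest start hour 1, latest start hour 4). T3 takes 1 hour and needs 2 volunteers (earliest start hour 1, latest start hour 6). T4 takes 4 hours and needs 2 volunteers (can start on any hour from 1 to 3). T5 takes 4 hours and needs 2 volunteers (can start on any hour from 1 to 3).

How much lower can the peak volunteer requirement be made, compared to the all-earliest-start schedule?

3

Early-start peak: h1:9  h2:7  h3:6  h4:4  h5:0  h6:0 ⇒ 9.
Leveled (T1@1, T2@1, T3@1, T4@2, T5@3): h1:5  h2:5  h3:6  h4:4  h5:4  h6:2 ⇒ 6.
Reduction 9 − 6 = 3.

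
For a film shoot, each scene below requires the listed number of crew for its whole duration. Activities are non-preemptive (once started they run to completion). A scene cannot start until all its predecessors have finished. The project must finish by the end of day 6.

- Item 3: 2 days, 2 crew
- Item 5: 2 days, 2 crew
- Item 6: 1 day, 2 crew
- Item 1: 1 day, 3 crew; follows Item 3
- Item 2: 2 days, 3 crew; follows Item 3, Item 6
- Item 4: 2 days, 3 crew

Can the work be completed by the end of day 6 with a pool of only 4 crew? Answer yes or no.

Total crew member-days = 25; over 6 days the average is 25/6 > 4, so some day must exceed 4.

no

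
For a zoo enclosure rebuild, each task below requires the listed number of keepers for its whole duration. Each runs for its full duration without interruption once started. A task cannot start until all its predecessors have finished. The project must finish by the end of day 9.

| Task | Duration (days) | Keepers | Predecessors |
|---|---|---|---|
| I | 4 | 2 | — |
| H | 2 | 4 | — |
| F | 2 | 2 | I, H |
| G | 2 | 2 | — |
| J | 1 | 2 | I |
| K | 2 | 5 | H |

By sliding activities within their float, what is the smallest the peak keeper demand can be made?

6

Early-start (I@1, H@1, F@5, G@1, J@5, K@3) gives peak 8: d1:8  d2:8  d3:7  d4:7  d5:4  d6:2  d7:0  d8:0  d9:0.
Shift G→3, K→7.
Schedule I@1, H@1, F@5, G@3, J@5, K@7: d1:6  d2:6  d3:4  d4:4  d5:4  d6:2  d7:5  d8:5  d9:0 — peak 6.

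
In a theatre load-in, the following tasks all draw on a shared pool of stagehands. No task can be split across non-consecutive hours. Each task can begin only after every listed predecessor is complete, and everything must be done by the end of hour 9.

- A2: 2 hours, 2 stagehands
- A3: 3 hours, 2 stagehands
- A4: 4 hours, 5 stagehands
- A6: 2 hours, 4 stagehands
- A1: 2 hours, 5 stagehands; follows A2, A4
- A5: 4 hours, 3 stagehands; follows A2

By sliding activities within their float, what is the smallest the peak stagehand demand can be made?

Early-start (A2@1, A3@1, A4@1, A6@1, A1@5, A5@3) gives peak 13: h1:13  h2:13  h3:10  h4:8  h5:8  h6:8  h7:0  h8:0  h9:0.
Shift A4→3, A1→7, A5→4.
Schedule A2@1, A3@1, A4@3, A6@1, A1@7, A5@4: h1:8  h2:8  h3:7  h4:8  h5:8  h6:8  h7:8  h8:5  h9:0 — peak 8.

8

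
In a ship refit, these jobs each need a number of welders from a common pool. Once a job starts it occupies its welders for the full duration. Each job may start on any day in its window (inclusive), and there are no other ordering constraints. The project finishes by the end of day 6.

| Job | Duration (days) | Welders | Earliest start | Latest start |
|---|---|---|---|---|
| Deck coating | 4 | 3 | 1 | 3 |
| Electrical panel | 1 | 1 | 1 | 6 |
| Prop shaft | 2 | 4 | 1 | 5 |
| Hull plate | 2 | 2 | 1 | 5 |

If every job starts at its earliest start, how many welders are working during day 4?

At early start, day 4 has: Deck coating.
Demand: 3 = 3.

3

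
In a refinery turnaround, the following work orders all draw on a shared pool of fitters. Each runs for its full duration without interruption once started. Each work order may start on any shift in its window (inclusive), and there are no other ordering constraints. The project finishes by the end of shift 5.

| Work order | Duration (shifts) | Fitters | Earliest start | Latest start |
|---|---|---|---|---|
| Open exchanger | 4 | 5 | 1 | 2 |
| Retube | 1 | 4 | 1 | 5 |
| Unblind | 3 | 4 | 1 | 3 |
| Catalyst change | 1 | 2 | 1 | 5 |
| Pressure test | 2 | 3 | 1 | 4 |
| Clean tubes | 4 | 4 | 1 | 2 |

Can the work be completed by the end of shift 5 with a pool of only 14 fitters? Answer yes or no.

yes

Schedule Open exchanger@1, Retube@1, Unblind@1, Catalyst change@5, Pressure test@4, Clean tubes@2: s1:13  s2:13  s3:13  s4:12  s5:9 — peak 13 ≤ 14.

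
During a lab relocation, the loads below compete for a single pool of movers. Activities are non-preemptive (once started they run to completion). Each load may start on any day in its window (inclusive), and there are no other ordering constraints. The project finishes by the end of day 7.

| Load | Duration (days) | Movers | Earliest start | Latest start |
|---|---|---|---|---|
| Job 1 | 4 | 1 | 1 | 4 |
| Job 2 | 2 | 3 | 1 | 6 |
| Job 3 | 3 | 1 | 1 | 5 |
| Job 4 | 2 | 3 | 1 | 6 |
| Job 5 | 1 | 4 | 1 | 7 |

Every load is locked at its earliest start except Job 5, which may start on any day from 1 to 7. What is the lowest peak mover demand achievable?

8

Job 5@1: d1:12  d2:8  d3:2  d4:1  d5:0  d6:0  d7:0 → peak 12
Job 5@2: d1:8  d2:12  d3:2  d4:1  d5:0  d6:0  d7:0 → peak 12
Job 5@3: d1:8  d2:8  d3:6  d4:1  d5:0  d6:0  d7:0 → peak 8
Job 5@4: d1:8  d2:8  d3:2  d4:5  d5:0  d6:0  d7:0 → peak 8
Job 5@5: d1:8  d2:8  d3:2  d4:1  d5:4  d6:0  d7:0 → peak 8
Job 5@6: d1:8  d2:8  d3:2  d4:1  d5:0  d6:4  d7:0 → peak 8
Job 5@7: d1:8  d2:8  d3:2  d4:1  d5:0  d6:0  d7:4 → peak 8
Best is Job 5@3, peak 8.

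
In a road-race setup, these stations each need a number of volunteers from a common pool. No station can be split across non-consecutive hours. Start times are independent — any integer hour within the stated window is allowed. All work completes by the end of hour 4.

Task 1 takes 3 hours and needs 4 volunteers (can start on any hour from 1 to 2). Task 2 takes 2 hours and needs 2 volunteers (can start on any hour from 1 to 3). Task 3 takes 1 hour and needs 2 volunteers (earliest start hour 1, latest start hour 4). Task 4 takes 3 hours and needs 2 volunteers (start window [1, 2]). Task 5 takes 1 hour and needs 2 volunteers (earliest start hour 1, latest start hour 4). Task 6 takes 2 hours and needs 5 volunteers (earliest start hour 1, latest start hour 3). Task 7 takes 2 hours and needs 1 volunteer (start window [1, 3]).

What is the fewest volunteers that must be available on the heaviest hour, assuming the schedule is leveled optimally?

11

Early-start (Task 1@1, Task 2@1, Task 3@1, Task 4@1, Task 5@1, Task 6@1, Task 7@1) gives peak 18: h1:18  h2:14  h3:6  h4:0.
Shift Task 5→2, Task 6→3.
Schedule Task 1@1, Task 2@1, Task 3@1, Task 4@1, Task 5@2, Task 6@3, Task 7@1: h1:11  h2:11  h3:11  h4:5 — peak 11.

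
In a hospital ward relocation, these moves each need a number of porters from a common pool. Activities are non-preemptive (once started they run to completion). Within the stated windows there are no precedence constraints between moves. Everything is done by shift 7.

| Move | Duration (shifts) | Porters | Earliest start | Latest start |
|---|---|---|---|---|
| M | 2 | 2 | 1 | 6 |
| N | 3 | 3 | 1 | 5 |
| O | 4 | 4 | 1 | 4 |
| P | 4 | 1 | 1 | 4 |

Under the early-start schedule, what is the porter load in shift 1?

10

At early start, shift 1 has: M, N, O, P.
Demand: 2 + 3 + 4 + 1 = 10.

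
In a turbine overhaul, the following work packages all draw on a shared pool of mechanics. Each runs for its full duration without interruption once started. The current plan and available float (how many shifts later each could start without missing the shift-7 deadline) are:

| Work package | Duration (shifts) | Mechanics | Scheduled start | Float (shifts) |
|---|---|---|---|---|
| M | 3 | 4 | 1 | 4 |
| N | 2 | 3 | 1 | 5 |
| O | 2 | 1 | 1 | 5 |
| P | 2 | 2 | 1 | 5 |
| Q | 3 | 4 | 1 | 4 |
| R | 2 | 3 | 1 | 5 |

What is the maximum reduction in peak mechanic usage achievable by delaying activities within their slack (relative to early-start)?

10

Early-start peak: s1:17  s2:17  s3:8  s4:0  s5:0  s6:0  s7:0 ⇒ 17.
Leveled (M@1, N@1, O@3, P@3, Q@4, R@5): s1:7  s2:7  s3:7  s4:7  s5:7  s6:7  s7:0 ⇒ 7.
Reduction 17 − 7 = 10.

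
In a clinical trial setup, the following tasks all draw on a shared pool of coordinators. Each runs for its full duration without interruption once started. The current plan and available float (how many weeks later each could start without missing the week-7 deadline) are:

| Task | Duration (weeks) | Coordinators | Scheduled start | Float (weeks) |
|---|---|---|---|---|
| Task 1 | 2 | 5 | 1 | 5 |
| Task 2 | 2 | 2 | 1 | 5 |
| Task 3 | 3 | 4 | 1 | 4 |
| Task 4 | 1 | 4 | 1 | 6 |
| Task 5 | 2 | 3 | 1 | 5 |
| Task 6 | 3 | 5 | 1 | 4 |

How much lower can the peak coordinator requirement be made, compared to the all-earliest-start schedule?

14

Early-start peak: w1:23  w2:19  w3:9  w4:0  w5:0  w6:0  w7:0 ⇒ 23.
Leveled (Task 1@1, Task 2@1, Task 3@3, Task 4@3, Task 5@6, Task 6@4): w1:7  w2:7  w3:8  w4:9  w5:9  w6:8  w7:3 ⇒ 9.
Reduction 23 − 9 = 14.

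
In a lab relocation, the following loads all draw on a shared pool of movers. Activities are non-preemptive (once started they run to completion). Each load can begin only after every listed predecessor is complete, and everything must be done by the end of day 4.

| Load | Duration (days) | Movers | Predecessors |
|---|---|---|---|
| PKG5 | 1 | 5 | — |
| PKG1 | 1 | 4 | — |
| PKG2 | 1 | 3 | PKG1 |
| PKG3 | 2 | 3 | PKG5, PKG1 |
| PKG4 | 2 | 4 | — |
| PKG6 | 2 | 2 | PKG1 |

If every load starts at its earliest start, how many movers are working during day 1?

13

At early start, day 1 has: PKG5, PKG1, PKG4.
Demand: 5 + 4 + 4 = 13.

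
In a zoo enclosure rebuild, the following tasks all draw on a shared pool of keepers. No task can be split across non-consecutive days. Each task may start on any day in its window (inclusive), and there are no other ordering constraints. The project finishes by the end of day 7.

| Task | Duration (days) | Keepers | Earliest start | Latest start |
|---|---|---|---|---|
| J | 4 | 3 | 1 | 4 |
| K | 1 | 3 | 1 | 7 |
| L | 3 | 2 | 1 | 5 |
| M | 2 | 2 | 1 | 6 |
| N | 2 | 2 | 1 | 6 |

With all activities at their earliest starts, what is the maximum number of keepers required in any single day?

Early-start schedule: J@1, K@1, L@1, M@1, N@1.
Load per day: day 1: 12, day 2: 9, day 3: 5, day 4: 3, day 5: 0, day 6: 0, day 7: 0.
Peak is 12.

12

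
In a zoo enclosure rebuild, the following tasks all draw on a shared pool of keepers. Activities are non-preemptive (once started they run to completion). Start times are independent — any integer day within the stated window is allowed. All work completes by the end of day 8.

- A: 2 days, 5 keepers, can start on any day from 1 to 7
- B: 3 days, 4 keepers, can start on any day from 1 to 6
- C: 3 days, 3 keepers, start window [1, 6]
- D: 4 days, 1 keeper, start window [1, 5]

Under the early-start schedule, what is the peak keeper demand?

13

Early-start schedule: A@1, B@1, C@1, D@1.
Load per day: day 1: 13, day 2: 13, day 3: 8, day 4: 1, day 5: 0, day 6: 0, day 7: 0, day 8: 0.
Peak is 13.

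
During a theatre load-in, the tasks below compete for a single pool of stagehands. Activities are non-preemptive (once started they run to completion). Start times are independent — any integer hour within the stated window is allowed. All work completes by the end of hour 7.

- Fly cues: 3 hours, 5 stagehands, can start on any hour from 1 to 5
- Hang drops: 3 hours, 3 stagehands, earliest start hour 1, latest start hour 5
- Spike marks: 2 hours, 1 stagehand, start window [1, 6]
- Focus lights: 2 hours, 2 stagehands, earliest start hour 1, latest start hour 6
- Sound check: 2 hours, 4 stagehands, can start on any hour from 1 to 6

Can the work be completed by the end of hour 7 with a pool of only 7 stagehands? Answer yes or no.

yes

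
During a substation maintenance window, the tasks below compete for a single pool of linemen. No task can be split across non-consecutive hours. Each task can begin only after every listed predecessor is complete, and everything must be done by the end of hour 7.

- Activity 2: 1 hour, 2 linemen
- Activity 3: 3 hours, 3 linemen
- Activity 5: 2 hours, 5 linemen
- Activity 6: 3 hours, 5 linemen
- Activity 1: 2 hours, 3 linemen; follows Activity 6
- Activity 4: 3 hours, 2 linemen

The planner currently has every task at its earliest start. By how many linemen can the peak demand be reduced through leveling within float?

9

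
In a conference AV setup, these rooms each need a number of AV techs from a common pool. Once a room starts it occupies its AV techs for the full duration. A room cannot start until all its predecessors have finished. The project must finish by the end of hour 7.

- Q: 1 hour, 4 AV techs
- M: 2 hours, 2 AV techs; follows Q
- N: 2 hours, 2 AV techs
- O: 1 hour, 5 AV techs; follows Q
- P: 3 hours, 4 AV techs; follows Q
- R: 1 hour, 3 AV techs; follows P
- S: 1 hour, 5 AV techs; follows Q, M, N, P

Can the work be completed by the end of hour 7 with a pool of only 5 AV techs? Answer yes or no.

Total AV tech-hours = 37; over 7 hours the average is 37/7 > 5, so some hour must exceed 5.

no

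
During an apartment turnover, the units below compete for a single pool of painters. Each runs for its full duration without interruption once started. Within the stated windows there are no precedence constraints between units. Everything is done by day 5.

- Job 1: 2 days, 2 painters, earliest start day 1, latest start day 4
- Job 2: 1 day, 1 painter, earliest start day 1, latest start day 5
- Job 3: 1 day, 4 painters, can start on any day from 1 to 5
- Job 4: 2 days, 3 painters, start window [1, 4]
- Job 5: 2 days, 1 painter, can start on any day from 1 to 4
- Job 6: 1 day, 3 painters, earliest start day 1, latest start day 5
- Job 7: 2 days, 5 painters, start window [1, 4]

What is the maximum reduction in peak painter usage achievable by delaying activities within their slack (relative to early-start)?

13

Early-start peak: d1:19  d2:11  d3:0  d4:0  d5:0 ⇒ 19.
Leveled (Job 1@1, Job 2@2, Job 3@1, Job 4@2, Job 5@4, Job 6@3, Job 7@4): d1:6  d2:6  d3:6  d4:6  d5:6 ⇒ 6.
Reduction 19 − 6 = 13.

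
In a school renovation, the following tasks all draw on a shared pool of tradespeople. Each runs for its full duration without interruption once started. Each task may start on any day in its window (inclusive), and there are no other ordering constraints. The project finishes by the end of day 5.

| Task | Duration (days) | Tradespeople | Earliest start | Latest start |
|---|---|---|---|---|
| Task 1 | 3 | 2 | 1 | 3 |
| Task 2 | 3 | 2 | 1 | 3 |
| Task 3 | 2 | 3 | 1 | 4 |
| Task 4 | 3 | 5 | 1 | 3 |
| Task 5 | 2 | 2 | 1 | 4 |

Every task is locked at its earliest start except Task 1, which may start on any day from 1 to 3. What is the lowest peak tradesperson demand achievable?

12

Task 1@1: d1:14  d2:14  d3:9  d4:0  d5:0 → peak 14
Task 1@2: d1:12  d2:14  d3:9  d4:2  d5:0 → peak 14
Task 1@3: d1:12  d2:12  d3:9  d4:2  d5:2 → peak 12
Best is Task 1@3, peak 12.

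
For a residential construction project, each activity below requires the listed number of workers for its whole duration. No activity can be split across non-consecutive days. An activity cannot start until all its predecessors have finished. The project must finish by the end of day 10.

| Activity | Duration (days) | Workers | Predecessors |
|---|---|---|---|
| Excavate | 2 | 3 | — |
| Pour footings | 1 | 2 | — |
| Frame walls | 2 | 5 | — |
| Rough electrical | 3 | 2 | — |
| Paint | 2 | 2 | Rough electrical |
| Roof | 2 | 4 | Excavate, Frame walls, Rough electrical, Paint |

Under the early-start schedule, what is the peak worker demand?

Early-start schedule: Excavate@1, Pour footings@1, Frame walls@1, Rough electrical@1, Paint@4, Roof@6.
Load per day: day 1: 12, day 2: 10, day 3: 2, day 4: 2, day 5: 2, day 6: 4, day 7: 4, day 8: 0, day 9: 0, day 10: 0.
Peak is 12.

12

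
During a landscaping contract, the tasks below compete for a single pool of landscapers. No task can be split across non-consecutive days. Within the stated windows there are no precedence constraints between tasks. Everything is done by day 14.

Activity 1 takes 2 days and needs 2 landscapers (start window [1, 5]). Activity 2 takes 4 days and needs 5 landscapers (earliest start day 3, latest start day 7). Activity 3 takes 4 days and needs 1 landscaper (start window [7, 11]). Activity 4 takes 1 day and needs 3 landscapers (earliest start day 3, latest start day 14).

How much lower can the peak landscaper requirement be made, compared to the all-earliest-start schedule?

3

Early-start peak: d1:2  d2:2  d3:8  d4:5  d5:5  d6:5  d7:1  d8:1  d9:1  d10:1  d11:0  d12:0  d13:0  d14:0 ⇒ 8.
Leveled (Activity 1@1, Activity 2@3, Activity 3@7, Activity 4@7): d1:2  d2:2  d3:5  d4:5  d5:5  d6:5  d7:4  d8:1  d9:1  d10:1  d11:0  d12:0  d13:0  d14:0 ⇒ 5.
Reduction 8 − 5 = 3.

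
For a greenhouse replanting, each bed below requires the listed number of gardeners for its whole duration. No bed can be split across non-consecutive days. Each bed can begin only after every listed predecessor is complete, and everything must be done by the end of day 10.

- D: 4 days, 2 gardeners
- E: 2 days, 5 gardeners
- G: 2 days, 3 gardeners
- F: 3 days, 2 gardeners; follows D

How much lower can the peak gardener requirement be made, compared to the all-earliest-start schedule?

Early-start peak: d1:10  d2:10  d3:2  d4:2  d5:2  d6:2  d7:2  d8:0  d9:0  d10:0 ⇒ 10.
Leveled (D@1, E@5, G@1, F@7): d1:5  d2:5  d3:2  d4:2  d5:5  d6:5  d7:2  d8:2  d9:2  d10:0 ⇒ 5.
Reduction 10 − 5 = 5.

5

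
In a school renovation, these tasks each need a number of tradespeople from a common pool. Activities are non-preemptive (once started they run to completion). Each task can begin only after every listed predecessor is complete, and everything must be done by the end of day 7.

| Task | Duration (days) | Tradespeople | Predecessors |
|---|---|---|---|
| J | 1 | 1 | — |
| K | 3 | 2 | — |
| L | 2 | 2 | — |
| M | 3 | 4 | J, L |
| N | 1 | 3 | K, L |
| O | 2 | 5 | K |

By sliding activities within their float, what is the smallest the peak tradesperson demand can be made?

7

Early-start (J@1, K@1, L@1, M@3, N@4, O@4) gives peak 12: d1:5  d2:4  d3:6  d4:12  d5:9  d6:0  d7:0.
Shift O→6.
Schedule J@1, K@1, L@1, M@3, N@4, O@6: d1:5  d2:4  d3:6  d4:7  d5:4  d6:5  d7:5 — peak 7.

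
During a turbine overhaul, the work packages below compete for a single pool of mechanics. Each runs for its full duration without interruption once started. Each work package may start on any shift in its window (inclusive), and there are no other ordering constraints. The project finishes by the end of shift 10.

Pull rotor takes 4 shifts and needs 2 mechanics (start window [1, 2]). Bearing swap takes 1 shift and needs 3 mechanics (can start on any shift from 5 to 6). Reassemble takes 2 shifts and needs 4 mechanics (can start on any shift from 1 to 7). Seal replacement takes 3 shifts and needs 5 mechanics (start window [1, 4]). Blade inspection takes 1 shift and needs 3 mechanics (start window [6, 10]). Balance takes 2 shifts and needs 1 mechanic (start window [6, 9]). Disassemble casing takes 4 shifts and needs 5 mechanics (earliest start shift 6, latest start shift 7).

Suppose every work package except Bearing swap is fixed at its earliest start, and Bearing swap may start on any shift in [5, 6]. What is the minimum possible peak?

11

Bearing swap@5: s1:11  s2:11  s3:7  s4:2  s5:3  s6:9  s7:6  s8:5  s9:5  s10:0 → peak 11
Bearing swap@6: s1:11  s2:11  s3:7  s4:2  s5:0  s6:12  s7:6  s8:5  s9:5  s10:0 → peak 12
Best is Bearing swap@5, peak 11.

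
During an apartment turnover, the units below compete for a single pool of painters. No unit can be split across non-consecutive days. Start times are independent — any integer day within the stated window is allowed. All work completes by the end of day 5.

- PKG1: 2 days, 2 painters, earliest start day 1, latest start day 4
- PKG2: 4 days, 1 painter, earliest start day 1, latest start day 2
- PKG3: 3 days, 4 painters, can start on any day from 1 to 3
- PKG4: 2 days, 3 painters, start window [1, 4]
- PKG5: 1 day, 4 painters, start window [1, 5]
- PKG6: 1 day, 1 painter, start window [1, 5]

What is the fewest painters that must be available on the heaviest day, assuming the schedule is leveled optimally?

Early-start (PKG1@1, PKG2@1, PKG3@1, PKG4@1, PKG5@1, PKG6@1) gives peak 15: d1:15  d2:10  d3:5  d4:1  d5:0.
Shift PKG4→4, PKG5→5, PKG6→3.
Schedule PKG1@1, PKG2@1, PKG3@1, PKG4@4, PKG5@5, PKG6@3: d1:7  d2:7  d3:6  d4:4  d5:7 — peak 7.
Total painter-days = 31 over 5 days ⇒ peak ≥ ⌈31/5⌉ = 7, so 7 is optimal.

7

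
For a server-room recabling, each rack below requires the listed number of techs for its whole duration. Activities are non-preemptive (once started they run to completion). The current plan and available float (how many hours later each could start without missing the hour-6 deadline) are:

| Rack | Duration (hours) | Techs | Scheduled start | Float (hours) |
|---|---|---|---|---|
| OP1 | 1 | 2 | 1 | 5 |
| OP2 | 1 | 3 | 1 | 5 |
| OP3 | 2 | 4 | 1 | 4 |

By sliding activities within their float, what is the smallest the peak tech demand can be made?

Early-start (OP1@1, OP2@1, OP3@1) gives peak 9: h1:9  h2:4  h3:0  h4:0  h5:0  h6:0.
Shift OP2→2, OP3→3.
Schedule OP1@1, OP2@2, OP3@3: h1:2  h2:3  h3:4  h4:4  h5:0  h6:0 — peak 4.

4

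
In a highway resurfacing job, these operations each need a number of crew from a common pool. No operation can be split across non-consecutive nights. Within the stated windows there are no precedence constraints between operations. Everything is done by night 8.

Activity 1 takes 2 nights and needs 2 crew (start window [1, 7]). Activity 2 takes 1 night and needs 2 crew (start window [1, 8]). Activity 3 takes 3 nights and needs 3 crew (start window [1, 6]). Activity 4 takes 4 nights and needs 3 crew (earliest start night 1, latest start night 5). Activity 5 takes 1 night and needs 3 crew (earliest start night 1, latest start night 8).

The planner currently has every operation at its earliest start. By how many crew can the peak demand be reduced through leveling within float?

8

Early-start peak: n1:13  n2:8  n3:6  n4:3  n5:0  n6:0  n7:0  n8:0 ⇒ 13.
Leveled (Activity 1@1, Activity 2@3, Activity 3@1, Activity 4@4, Activity 5@8): n1:5  n2:5  n3:5  n4:3  n5:3  n6:3  n7:3  n8:3 ⇒ 5.
Reduction 13 − 5 = 8.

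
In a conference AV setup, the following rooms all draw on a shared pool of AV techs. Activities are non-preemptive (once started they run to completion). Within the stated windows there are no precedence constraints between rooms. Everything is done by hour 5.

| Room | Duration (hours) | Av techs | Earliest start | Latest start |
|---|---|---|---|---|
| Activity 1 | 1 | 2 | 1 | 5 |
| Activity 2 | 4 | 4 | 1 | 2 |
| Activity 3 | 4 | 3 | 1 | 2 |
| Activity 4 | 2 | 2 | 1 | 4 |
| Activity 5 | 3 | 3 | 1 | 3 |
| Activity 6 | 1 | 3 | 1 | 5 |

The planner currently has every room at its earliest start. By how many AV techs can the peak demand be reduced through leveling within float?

Early-start peak: h1:17  h2:12  h3:10  h4:7  h5:0 ⇒ 17.
Leveled (Activity 1@1, Activity 2@1, Activity 3@2, Activity 4@1, Activity 5@3, Activity 6@5): h1:8  h2:9  h3:10  h4:10  h5:9 ⇒ 10.
Reduction 17 − 10 = 7.

7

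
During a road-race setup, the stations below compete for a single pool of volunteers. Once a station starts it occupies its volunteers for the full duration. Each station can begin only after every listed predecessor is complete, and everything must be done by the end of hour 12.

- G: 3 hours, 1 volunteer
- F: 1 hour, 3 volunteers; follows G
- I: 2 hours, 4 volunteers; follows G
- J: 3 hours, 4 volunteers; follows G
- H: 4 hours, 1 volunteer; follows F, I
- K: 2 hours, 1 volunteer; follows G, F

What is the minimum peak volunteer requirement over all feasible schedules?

5

Early-start (G@1, F@4, I@4, J@4, H@6, K@5) gives peak 11: h1:1  h2:1  h3:1  h4:11  h5:9  h6:6  h7:1  h8:1  h9:1  h10:0  h11:0  h12:0.
Shift I→5, J→7, H→7.
Schedule G@1, F@4, I@5, J@7, H@7, K@5: h1:1  h2:1  h3:1  h4:3  h5:5  h6:5  h7:5  h8:5  h9:5  h10:1  h11:0  h12:0 — peak 5.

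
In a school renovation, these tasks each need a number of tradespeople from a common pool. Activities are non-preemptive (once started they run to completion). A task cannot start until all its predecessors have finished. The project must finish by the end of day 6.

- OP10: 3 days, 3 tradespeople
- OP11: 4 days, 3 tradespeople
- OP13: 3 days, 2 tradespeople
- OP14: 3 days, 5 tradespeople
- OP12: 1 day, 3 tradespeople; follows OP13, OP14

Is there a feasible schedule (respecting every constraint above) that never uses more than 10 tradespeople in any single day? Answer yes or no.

Schedule OP10@4, OP11@1, OP13@1, OP14@1, OP12@4: d1:10  d2:10  d3:10  d4:9  d5:3  d6:3 — peak 10 ≤ 10.

yes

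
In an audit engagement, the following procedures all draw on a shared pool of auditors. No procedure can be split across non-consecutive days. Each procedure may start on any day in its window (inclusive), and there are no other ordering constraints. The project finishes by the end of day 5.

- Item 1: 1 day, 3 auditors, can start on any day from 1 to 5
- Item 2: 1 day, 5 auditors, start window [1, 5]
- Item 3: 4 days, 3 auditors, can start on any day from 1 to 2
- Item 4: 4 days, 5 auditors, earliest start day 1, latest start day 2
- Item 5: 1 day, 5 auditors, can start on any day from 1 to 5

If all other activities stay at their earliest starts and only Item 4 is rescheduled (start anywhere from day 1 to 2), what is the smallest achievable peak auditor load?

16

Item 4@1: d1:21  d2:8  d3:8  d4:8  d5:0 → peak 21
Item 4@2: d1:16  d2:8  d3:8  d4:8  d5:5 → peak 16
Best is Item 4@2, peak 16.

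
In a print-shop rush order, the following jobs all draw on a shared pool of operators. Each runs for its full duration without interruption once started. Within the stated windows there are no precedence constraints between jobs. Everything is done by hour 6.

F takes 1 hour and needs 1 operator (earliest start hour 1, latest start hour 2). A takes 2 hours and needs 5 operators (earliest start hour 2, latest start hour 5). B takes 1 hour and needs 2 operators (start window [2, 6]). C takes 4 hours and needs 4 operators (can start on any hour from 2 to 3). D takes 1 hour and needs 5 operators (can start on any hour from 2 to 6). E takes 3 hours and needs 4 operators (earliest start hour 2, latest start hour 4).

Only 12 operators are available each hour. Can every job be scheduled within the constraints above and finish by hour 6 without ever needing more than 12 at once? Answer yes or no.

yes

Schedule F@1, A@2, B@4, C@2, D@6, E@4: h1:1  h2:9  h3:9  h4:10  h5:8  h6:9 — peak 10 ≤ 12.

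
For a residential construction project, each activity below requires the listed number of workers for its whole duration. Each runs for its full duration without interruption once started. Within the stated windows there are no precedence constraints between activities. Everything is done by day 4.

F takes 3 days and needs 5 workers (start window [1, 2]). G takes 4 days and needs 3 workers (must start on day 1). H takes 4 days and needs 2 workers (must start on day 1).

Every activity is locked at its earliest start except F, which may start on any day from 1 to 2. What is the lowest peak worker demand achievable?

F@1: d1:10  d2:10  d3:10  d4:5 → peak 10
F@2: d1:5  d2:10  d3:10  d4:10 → peak 10
Best is F@1, peak 10.

10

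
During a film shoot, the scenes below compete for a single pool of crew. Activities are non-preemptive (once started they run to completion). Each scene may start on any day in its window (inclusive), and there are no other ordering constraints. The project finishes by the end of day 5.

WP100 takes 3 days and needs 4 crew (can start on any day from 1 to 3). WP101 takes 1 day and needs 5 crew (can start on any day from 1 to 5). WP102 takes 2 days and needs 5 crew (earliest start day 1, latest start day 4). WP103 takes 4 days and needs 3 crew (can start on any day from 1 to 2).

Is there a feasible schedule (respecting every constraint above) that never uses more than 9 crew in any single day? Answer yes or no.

Schedule WP100@1, WP101@1, WP102@4, WP103@2: d1:9  d2:7  d3:7  d4:8  d5:8 — peak 9 ≤ 9.

yes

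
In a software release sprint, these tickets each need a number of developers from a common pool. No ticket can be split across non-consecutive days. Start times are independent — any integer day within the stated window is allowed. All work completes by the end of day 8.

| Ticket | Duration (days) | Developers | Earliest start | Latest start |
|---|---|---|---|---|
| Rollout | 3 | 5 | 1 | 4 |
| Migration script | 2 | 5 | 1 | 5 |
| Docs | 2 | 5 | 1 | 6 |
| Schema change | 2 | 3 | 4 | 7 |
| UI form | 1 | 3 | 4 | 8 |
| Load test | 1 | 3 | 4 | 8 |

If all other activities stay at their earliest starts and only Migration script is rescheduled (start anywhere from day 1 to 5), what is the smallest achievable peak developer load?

10

Migration script@1: d1:15  d2:15  d3:5  d4:9  d5:3  d6:0  d7:0  d8:0 → peak 15
Migration script@2: d1:10  d2:15  d3:10  d4:9  d5:3  d6:0  d7:0  d8:0 → peak 15
Migration script@3: d1:10  d2:10  d3:10  d4:14  d5:3  d6:0  d7:0  d8:0 → peak 14
Migration script@4: d1:10  d2:10  d3:5  d4:14  d5:8  d6:0  d7:0  d8:0 → peak 14
Migration script@5: d1:10  d2:10  d3:5  d4:9  d5:8  d6:5  d7:0  d8:0 → peak 10
Best is Migration script@5, peak 10.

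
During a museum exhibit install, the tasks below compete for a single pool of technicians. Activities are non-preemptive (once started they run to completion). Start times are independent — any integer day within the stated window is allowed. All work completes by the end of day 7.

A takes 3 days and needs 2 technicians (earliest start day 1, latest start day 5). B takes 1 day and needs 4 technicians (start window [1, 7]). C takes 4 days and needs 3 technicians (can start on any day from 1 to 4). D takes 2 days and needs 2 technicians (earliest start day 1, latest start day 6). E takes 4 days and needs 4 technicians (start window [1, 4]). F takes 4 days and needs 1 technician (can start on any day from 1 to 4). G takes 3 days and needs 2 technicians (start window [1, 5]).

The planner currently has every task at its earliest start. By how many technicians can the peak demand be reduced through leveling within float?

10

Early-start peak: d1:18  d2:14  d3:12  d4:8  d5:0  d6:0  d7:0 ⇒ 18.
Leveled (A@1, B@1, C@2, D@6, E@4, F@2, G@1): d1:8  d2:8  d3:8  d4:8  d5:8  d6:6  d7:6 ⇒ 8.
Reduction 18 − 8 = 10.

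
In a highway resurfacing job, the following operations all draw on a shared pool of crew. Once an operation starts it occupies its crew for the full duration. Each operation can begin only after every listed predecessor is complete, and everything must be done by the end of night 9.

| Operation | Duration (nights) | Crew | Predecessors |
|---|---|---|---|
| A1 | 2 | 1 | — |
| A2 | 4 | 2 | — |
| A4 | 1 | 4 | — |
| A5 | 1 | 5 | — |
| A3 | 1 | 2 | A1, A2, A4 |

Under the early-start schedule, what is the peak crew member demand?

Early-start schedule: A1@1, A2@1, A4@1, A5@1, A3@5.
Load per night: night 1: 12, night 2: 3, night 3: 2, night 4: 2, night 5: 2, night 6: 0, night 7: 0, night 8: 0, night 9: 0.
Peak is 12.

12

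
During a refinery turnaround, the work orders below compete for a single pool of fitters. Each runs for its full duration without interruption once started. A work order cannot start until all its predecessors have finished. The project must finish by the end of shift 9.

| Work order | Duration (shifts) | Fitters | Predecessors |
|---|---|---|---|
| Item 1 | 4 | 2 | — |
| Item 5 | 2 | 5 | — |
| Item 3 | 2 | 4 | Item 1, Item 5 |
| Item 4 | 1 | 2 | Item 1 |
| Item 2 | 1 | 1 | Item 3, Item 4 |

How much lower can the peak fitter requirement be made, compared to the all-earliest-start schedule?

1

Early-start peak: s1:7  s2:7  s3:2  s4:2  s5:6  s6:4  s7:1  s8:0  s9:0 ⇒ 7.
Leveled (Item 1@1, Item 5@5, Item 3@7, Item 4@7, Item 2@9): s1:2  s2:2  s3:2  s4:2  s5:5  s6:5  s7:6  s8:4  s9:1 ⇒ 6.
Reduction 7 − 6 = 1.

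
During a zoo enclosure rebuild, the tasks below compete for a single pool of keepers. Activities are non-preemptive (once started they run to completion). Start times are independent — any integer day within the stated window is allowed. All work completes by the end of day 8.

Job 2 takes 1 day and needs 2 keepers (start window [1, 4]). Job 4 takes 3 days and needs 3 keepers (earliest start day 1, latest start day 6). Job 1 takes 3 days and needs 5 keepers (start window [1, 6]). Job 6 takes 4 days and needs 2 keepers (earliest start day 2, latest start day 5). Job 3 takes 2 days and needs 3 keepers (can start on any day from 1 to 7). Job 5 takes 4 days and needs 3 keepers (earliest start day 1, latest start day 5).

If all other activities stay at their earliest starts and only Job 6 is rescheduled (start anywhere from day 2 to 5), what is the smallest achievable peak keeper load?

16

Job 6@2: d1:16  d2:16  d3:13  d4:5  d5:2  d6:0  d7:0  d8:0 → peak 16
Job 6@3: d1:16  d2:14  d3:13  d4:5  d5:2  d6:2  d7:0  d8:0 → peak 16
Job 6@4: d1:16  d2:14  d3:11  d4:5  d5:2  d6:2  d7:2  d8:0 → peak 16
Job 6@5: d1:16  d2:14  d3:11  d4:3  d5:2  d6:2  d7:2  d8:2 → peak 16
Best is Job 6@2, peak 16.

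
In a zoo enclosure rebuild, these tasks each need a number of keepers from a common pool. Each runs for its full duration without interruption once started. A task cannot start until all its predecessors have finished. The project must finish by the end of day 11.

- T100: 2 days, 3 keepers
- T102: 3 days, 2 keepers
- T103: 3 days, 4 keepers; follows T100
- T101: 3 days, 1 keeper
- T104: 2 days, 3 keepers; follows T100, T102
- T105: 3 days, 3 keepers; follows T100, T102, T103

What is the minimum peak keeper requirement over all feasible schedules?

5

Early-start (T100@1, T102@1, T103@3, T101@1, T104@4, T105@6) gives peak 7: d1:6  d2:6  d3:7  d4:7  d5:7  d6:3  d7:3  d8:3  d9:0  d10:0  d11:0.
Shift T103→4, T101→3, T104→7, T105→9.
Schedule T100@1, T102@1, T103@4, T101@3, T104@7, T105@9: d1:5  d2:5  d3:3  d4:5  d5:5  d6:4  d7:3  d8:3  d9:3  d10:3  d11:3 — peak 5.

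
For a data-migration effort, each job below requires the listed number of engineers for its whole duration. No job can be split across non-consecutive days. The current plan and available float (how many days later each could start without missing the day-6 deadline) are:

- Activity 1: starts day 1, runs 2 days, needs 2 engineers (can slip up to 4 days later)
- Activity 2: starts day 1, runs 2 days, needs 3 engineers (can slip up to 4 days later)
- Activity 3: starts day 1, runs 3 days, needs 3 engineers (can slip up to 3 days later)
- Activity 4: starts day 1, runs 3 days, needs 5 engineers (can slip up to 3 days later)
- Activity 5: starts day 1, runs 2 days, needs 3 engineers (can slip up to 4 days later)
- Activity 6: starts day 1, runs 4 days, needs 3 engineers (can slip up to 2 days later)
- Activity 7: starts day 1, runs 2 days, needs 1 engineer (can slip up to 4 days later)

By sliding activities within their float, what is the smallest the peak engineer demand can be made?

Early-start (Activity 1@1, Activity 2@1, Activity 3@1, Activity 4@1, Activity 5@1, Activity 6@1, Activity 7@1) gives peak 20: d1:20  d2:20  d3:11  d4:3  d5:0  d6:0.
Shift Activity 3→4, Activity 5→4, Activity 6→3, Activity 7→3.
Schedule Activity 1@1, Activity 2@1, Activity 3@4, Activity 4@1, Activity 5@4, Activity 6@3, Activity 7@3: d1:10  d2:10  d3:9  d4:10  d5:9  d6:6 — peak 10.

10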